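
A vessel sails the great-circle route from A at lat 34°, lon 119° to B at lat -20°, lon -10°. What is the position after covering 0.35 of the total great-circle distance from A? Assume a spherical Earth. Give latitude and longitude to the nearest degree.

Write both endpoints as unit vectors p₁, p₂ with components (cos φ cos λ, cos φ sin λ, sin φ).
The central angle between the endpoints is δ = arccos(p₁·p₂) ≈ 2.321 rad (133.0°).
Interpolate at f = 0.35 with slerp weights a = sin((1−f)δ)/sin δ ≈ 1.364, b = sin(fδ)/sin δ ≈ 0.992.
p = a·p₁ + b·p₂ ≈ (0.370, 0.827, 0.423); φ = arcsin(p_z) ≈ 25.05°, λ = atan2(p_y, p_x) ≈ 65.92°.

≈ lat 25°, lon 66°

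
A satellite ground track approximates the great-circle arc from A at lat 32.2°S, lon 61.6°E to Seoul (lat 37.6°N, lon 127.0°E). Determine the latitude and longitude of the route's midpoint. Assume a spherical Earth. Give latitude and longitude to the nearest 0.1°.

Write both endpoints as unit vectors p₁, p₂ with components (cos φ cos λ, cos φ sin λ, sin φ).
The central angle between the endpoints is δ = arccos(p₁·p₂) ≈ 1.617 rad (92.6°).
Interpolate at f = 1/2 with slerp weights a = sin((1−f)δ)/sin δ ≈ 0.724, b = sin(fδ)/sin δ ≈ 0.724.
p = a·p₁ + b·p₂ ≈ (-0.054, 0.997, 0.056); φ = arcsin(p_z) ≈ 3.21°, λ = atan2(p_y, p_x) ≈ 93.09°.

≈ lat 3.2°N, lon 93.1°E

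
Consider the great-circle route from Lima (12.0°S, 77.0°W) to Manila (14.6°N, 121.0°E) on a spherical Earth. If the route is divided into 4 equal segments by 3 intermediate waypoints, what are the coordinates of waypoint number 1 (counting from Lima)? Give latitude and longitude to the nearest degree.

Convert each endpoint to a unit vector on the sphere (x = cos φ cos λ, y = cos φ sin λ, z = sin φ).
The central angle between the endpoints is δ = arccos(p₁·p₂) ≈ 2.833 rad (162.3°).
Interpolate at f = 1/4 with slerp weights a = sin((1−f)δ)/sin δ ≈ 2.797, b = sin(fδ)/sin δ ≈ 2.139.
p = a·p₁ + b·p₂ ≈ (-0.451, -0.892, -0.042); φ = arcsin(p_z) ≈ -2.43°, λ = atan2(p_y, p_x) ≈ -116.81°.

≈ 2°S, 117°W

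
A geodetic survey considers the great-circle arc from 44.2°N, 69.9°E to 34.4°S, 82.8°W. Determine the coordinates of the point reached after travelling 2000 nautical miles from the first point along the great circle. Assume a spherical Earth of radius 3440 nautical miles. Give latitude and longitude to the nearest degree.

The haversine formula gives a central angle δ ≈ 2.738 rad (156.9°) between the endpoints. The total great-circle distance is δ·R ≈ 2.738 × 3440 ≈ 9418 nmi, so the target fraction is f = 2000/9418 ≈ 0.212.
Interpolate at f ≈ 0.212 with slerp weights a = sin((1−f)δ)/sin δ ≈ 2.121, b = sin(fδ)/sin δ ≈ 1.397.
p = a·p₁ + b·p₂ ≈ (0.667, 0.284, 0.689); φ = arcsin(p_z) ≈ 43.55°, λ = atan2(p_y, p_x) ≈ 23.05°.

≈ 44°N, 23°E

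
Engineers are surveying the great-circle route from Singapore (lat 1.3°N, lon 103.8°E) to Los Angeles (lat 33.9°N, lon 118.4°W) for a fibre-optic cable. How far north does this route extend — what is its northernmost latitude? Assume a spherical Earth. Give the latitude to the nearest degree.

≈ 46°N

The great circle lies in the plane with unit normal n̂ = (p₁ × p₂)/|p₁ × p₂|.
Here n̂_z ≈ +0.698; the vertex latitude is φ_max = arccos|n̂_z| ≈ 45.7°.
Check via Clairaut: cos φ_max = |cos φ₁| · sin C = cos(1.3°)·sin(44.3°) ≈ 0.698, again giving ≈ 45.7°.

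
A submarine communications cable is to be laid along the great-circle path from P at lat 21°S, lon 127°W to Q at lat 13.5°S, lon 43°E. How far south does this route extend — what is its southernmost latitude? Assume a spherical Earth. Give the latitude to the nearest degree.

≈ 74°S

The great circle lies in the plane with unit normal n̂ = (p₁ × p₂)/|p₁ × p₂|.
Here n̂_z ≈ +0.269; the vertex latitude is φ_max = arccos|n̂_z| ≈ 74.4°.
Check via Clairaut: cos φ_max = |cos φ₁| · sin C = cos(21.0°)·sin(163.3°) ≈ 0.269, again giving ≈ 74.4°.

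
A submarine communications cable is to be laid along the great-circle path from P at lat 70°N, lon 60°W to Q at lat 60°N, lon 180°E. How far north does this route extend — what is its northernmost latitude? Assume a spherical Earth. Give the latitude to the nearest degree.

The great circle lies in the plane with unit normal n̂ = (p₁ × p₂)/|p₁ × p₂|.
Here n̂_z ≈ -0.216; the vertex latitude is φ_max = arccos|n̂_z| ≈ 77.5°.

≈ 78°N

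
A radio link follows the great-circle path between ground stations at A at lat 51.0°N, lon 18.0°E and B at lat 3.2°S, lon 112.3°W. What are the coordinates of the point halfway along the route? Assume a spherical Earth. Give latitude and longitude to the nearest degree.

From cos δ = sin φ₁ sin φ₂ + cos φ₁ cos φ₂ cos Δλ, the central angle is δ ≈ 2.037 rad (116.7°).
Interpolate at f = 1/2 with slerp weights a = sin((1−f)δ)/sin δ ≈ 0.953, b = sin(fδ)/sin δ ≈ 0.953.
p = a·p₁ + b·p₂ ≈ (0.209, -0.695, 0.688); φ = arcsin(p_z) ≈ 43.44°, λ = atan2(p_y, p_x) ≈ -73.24°.

≈ lat 43°N, lon 73°W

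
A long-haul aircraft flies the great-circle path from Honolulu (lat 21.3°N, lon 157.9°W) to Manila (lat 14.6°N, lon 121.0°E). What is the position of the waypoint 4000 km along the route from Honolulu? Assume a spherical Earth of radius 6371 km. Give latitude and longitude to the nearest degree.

≈ lat 23°N, lon 163°E

Convert each endpoint to a unit vector on the sphere (x = cos φ cos λ, y = cos φ sin λ, z = sin φ).
The central angle between the endpoints is δ = arccos(p₁·p₂) ≈ 1.338 rad (76.6°). The total great-circle distance is δ·R ≈ 1.338 × 6371 ≈ 8522 km, so the target fraction is f = 4000/8522 ≈ 0.469.
Interpolate at f ≈ 0.469 with slerp weights a = sin((1−f)δ)/sin δ ≈ 0.670, b = sin(fδ)/sin δ ≈ 0.604.
p = a·p₁ + b·p₂ ≈ (-0.879, 0.266, 0.395); φ = arcsin(p_z) ≈ 23.30°, λ = atan2(p_y, p_x) ≈ 163.16°.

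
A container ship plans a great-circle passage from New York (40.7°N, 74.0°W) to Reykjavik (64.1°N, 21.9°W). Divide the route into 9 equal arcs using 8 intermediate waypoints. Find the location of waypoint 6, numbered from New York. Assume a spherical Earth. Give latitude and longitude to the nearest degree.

From cos δ = sin φ₁ sin φ₂ + cos φ₁ cos φ₂ cos Δλ, the central angle is δ ≈ 0.660 rad (37.8°).
Interpolate at f = 6/9 with slerp weights a = sin((1−f)δ)/sin δ ≈ 0.356, b = sin(fδ)/sin δ ≈ 0.695.
p = a·p₁ + b·p₂ ≈ (0.356, -0.373, 0.857); φ = arcsin(p_z) ≈ 58.98°, λ = atan2(p_y, p_x) ≈ -46.31°.

≈ (59°N, 46°W)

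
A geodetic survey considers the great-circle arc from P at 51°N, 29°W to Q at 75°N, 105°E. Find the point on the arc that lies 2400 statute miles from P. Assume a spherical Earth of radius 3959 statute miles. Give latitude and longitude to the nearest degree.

Write both endpoints as unit vectors p₁, p₂ with components (cos φ cos λ, cos φ sin λ, sin φ).
The central angle between the endpoints is δ = arccos(p₁·p₂) ≈ 0.880 rad (50.4°). The total great-circle distance is δ·R ≈ 0.880 × 3959 ≈ 3482 mi, so the target fraction is f = 2400/3482 ≈ 0.689.
Interpolate at f ≈ 0.689 with slerp weights a = sin((1−f)δ)/sin δ ≈ 0.350, b = sin(fδ)/sin δ ≈ 0.740.
p = a·p₁ + b·p₂ ≈ (0.143, 0.078, 0.987); φ = arcsin(p_z) ≈ 80.61°, λ = atan2(p_y, p_x) ≈ 28.56°.

≈ 81°N, 29°E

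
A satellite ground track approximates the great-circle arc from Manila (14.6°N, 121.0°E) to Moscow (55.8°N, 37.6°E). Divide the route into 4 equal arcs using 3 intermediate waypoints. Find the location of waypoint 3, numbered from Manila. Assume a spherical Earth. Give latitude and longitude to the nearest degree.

Convert each endpoint to a unit vector on the sphere (x = cos φ cos λ, y = cos φ sin λ, z = sin φ).
The central angle between the endpoints is δ = arccos(p₁·p₂) ≈ 1.296 rad (74.3°).
Interpolate at f = 3/4 with slerp weights a = sin((1−f)δ)/sin δ ≈ 0.331, b = sin(fδ)/sin δ ≈ 0.858.
p = a·p₁ + b·p₂ ≈ (0.217, 0.569, 0.793); φ = arcsin(p_z) ≈ 52.49°, λ = atan2(p_y, p_x) ≈ 69.09°.

≈ 52°N, 69°E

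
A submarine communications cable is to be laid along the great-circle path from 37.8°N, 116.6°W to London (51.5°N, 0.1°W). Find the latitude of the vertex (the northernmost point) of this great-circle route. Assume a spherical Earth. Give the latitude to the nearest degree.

≈ 63°N

The great circle lies in the plane with unit normal n̂ = (p₁ × p₂)/|p₁ × p₂|.
Here n̂_z ≈ +0.456; the vertex latitude is φ_max = arccos|n̂_z| ≈ 62.9°.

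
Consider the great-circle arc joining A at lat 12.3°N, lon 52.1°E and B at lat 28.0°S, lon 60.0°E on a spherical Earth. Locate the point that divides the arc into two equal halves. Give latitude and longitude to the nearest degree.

≈ lat 8°S, lon 56°E

The haversine formula gives a central angle δ ≈ 0.716 rad (41.0°) between the endpoints.
Interpolate at f = 1/2 with slerp weights a = sin((1−f)δ)/sin δ ≈ 0.534, b = sin(fδ)/sin δ ≈ 0.534.
p = a·p₁ + b·p₂ ≈ (0.556, 0.820, -0.137); φ = arcsin(p_z) ≈ -7.87°, λ = atan2(p_y, p_x) ≈ 55.85°.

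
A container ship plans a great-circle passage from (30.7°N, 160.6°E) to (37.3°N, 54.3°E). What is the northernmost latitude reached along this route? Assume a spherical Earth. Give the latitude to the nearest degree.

≈ 49°N

The great circle lies in the plane with unit normal n̂ = (p₁ × p₂)/|p₁ × p₂|.
Here n̂_z ≈ -0.661; the vertex latitude is φ_max = arccos|n̂_z| ≈ 48.6°.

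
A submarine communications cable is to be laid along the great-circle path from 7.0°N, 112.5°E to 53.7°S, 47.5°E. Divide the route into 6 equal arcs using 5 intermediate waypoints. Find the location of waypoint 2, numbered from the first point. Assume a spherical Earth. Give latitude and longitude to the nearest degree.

Convert each endpoint to a unit vector on the sphere (x = cos φ cos λ, y = cos φ sin λ, z = sin φ).
The central angle between the endpoints is δ = arccos(p₁·p₂) ≈ 1.420 rad (81.4°).
Interpolate at f = 2/6 with slerp weights a = sin((1−f)δ)/sin δ ≈ 0.821, b = sin(fδ)/sin δ ≈ 0.461.
p = a·p₁ + b·p₂ ≈ (-0.127, 0.954, -0.272); φ = arcsin(p_z) ≈ -15.76°, λ = atan2(p_y, p_x) ≈ 97.60°.

≈ 16°S, 98°E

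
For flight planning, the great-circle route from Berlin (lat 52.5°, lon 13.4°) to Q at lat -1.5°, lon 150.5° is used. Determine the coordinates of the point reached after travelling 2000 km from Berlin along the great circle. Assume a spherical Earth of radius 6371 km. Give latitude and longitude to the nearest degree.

≈ lat 61°, lon 43°

Convert each endpoint to a unit vector on the sphere (x = cos φ cos λ, y = cos φ sin λ, z = sin φ).
The central angle between the endpoints is δ = arccos(p₁·p₂) ≈ 2.056 rad (117.8°). The total great-circle distance is δ·R ≈ 2.056 × 6371 ≈ 13100 km, so the target fraction is f = 2000/13100 ≈ 0.153.
Interpolate at f ≈ 0.153 with slerp weights a = sin((1−f)δ)/sin δ ≈ 1.114, b = sin(fδ)/sin δ ≈ 0.349.
p = a·p₁ + b·p₂ ≈ (0.356, 0.329, 0.875); φ = arcsin(p_z) ≈ 61.01°, λ = atan2(p_y, p_x) ≈ 42.75°.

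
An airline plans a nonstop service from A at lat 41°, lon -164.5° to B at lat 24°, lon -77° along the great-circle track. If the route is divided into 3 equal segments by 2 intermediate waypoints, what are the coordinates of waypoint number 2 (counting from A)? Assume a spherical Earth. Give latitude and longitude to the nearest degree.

From cos δ = sin φ₁ sin φ₂ + cos φ₁ cos φ₂ cos Δλ, the central angle is δ ≈ 1.269 rad (72.7°).
Interpolate at f = 2/3 with slerp weights a = sin((1−f)δ)/sin δ ≈ 0.430, b = sin(fδ)/sin δ ≈ 0.784.
p = a·p₁ + b·p₂ ≈ (-0.152, -0.785, 0.601); φ = arcsin(p_z) ≈ 36.94°, λ = atan2(p_y, p_x) ≈ -100.93°.

≈ lat 37°, lon -101°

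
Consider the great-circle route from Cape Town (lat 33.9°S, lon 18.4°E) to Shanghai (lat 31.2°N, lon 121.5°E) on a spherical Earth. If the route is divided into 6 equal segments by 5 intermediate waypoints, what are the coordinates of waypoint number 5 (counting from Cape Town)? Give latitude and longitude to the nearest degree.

≈ lat 22°N, lon 103°E

Convert each endpoint to a unit vector on the sphere (x = cos φ cos λ, y = cos φ sin λ, z = sin φ).
The central angle between the endpoints is δ = arccos(p₁·p₂) ≈ 2.037 rad (116.7°).
Interpolate at f = 5/6 with slerp weights a = sin((1−f)δ)/sin δ ≈ 0.373, b = sin(fδ)/sin δ ≈ 1.111.
p = a·p₁ + b·p₂ ≈ (-0.203, 0.908, 0.367); φ = arcsin(p_z) ≈ 21.55°, λ = atan2(p_y, p_x) ≈ 102.59°.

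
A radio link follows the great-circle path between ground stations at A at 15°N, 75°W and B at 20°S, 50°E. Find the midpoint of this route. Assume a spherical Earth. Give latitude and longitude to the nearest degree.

≈ 5°S, 14°W

The haversine formula gives a central angle δ ≈ 2.226 rad (127.5°) between the endpoints.
Interpolate at f = 1/2 with slerp weights a = sin((1−f)δ)/sin δ ≈ 1.131, b = sin(fδ)/sin δ ≈ 1.131.
p = a·p₁ + b·p₂ ≈ (0.966, -0.241, -0.094); φ = arcsin(p_z) ≈ -5.40°, λ = atan2(p_y, p_x) ≈ -14.01°.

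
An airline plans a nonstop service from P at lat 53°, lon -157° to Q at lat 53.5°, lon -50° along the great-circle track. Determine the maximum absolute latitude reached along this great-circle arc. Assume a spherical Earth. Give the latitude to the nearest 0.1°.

The great circle lies in the plane with unit normal n̂ = (p₁ × p₂)/|p₁ × p₂|.
Here n̂_z ≈ +0.406; the vertex latitude is φ_max = arccos|n̂_z| ≈ 66.1°.

≈ 66.1°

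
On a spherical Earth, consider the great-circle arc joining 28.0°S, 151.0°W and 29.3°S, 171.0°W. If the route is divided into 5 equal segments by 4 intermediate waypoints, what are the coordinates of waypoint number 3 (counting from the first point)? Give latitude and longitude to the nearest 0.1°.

≈ 29.1°S, 162.9°W

Convert each endpoint to a unit vector on the sphere (x = cos φ cos λ, y = cos φ sin λ, z = sin φ).
The central angle between the endpoints is δ = arccos(p₁·p₂) ≈ 0.307 rad (17.6°).
Interpolate at f = 3/5 with slerp weights a = sin((1−f)δ)/sin δ ≈ 0.405, b = sin(fδ)/sin δ ≈ 0.606.
p = a·p₁ + b·p₂ ≈ (-0.835, -0.256, -0.487); φ = arcsin(p_z) ≈ -29.14°, λ = atan2(p_y, p_x) ≈ -162.94°.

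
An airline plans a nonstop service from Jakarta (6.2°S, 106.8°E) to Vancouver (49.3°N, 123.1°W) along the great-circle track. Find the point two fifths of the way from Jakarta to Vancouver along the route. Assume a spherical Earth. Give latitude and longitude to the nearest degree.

≈ (32°N, 137°E)

Convert each endpoint to a unit vector on the sphere (x = cos φ cos λ, y = cos φ sin λ, z = sin φ).
The central angle between the endpoints is δ = arccos(p₁·p₂) ≈ 2.094 rad (120.0°).
Interpolate at f = 2/5 with slerp weights a = sin((1−f)δ)/sin δ ≈ 1.098, b = sin(fδ)/sin δ ≈ 0.858.
p = a·p₁ + b·p₂ ≈ (-0.621, 0.576, 0.532); φ = arcsin(p_z) ≈ 32.12°, λ = atan2(p_y, p_x) ≈ 137.14°.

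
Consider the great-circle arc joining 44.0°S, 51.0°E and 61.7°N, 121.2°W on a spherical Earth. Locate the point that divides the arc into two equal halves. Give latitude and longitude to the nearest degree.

≈ 36°N, 37°E

Write both endpoints as unit vectors p₁, p₂ with components (cos φ cos λ, cos φ sin λ, sin φ).
The central angle between the endpoints is δ = arccos(p₁·p₂) ≈ 2.822 rad (161.7°).
Interpolate at f = 1/2 with slerp weights a = sin((1−f)δ)/sin δ ≈ 3.147, b = sin(fδ)/sin δ ≈ 3.147.
p = a·p₁ + b·p₂ ≈ (0.652, 0.483, 0.585); φ = arcsin(p_z) ≈ 35.78°, λ = atan2(p_y, p_x) ≈ 36.55°.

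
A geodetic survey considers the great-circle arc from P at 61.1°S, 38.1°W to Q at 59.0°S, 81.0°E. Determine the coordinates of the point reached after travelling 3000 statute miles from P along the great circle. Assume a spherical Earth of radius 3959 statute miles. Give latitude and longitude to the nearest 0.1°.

Write both endpoints as unit vectors p₁, p₂ with components (cos φ cos λ, cos φ sin λ, sin φ).
The central angle between the endpoints is δ = arccos(p₁·p₂) ≈ 0.890 rad (51.0°). The total great-circle distance is δ·R ≈ 0.890 × 3959 ≈ 3524 mi, so the target fraction is f = 3000/3524 ≈ 0.851.
Interpolate at f ≈ 0.851 with slerp weights a = sin((1−f)δ)/sin δ ≈ 0.170, b = sin(fδ)/sin δ ≈ 0.884.
p = a·p₁ + b·p₂ ≈ (0.136, 0.399, -0.907); φ = arcsin(p_z) ≈ -65.05°, λ = atan2(p_y, p_x) ≈ 71.22°.

≈ 65.1°S, 71.2°E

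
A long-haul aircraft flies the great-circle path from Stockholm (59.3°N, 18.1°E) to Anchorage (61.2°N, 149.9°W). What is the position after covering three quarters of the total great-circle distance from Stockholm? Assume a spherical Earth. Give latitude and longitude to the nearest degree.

Write both endpoints as unit vectors p₁, p₂ with components (cos φ cos λ, cos φ sin λ, sin φ).
The central angle between the endpoints is δ = arccos(p₁·p₂) ≈ 1.032 rad (59.1°).
Interpolate at f = 3/4 with slerp weights a = sin((1−f)δ)/sin δ ≈ 0.297, b = sin(fδ)/sin δ ≈ 0.814.
p = a·p₁ + b·p₂ ≈ (-0.195, -0.150, 0.969); φ = arcsin(p_z) ≈ 75.76°, λ = atan2(p_y, p_x) ≈ -142.53°.

≈ (76°N, 143°W)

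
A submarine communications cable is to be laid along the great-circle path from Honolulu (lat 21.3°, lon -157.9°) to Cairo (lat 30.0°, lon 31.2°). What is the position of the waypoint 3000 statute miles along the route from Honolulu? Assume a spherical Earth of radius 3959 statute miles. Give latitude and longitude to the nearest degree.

≈ lat 63°, lon -173°

Write both endpoints as unit vectors p₁, p₂ with components (cos φ cos λ, cos φ sin λ, sin φ).
The central angle between the endpoints is δ = arccos(p₁·p₂) ≈ 2.233 rad (128.0°). The total great-circle distance is δ·R ≈ 2.233 × 3959 ≈ 8842 mi, so the target fraction is f = 3000/8842 ≈ 0.339.
Interpolate at f ≈ 0.339 with slerp weights a = sin((1−f)δ)/sin δ ≈ 1.263, b = sin(fδ)/sin δ ≈ 0.872.
p = a·p₁ + b·p₂ ≈ (-0.444, -0.051, 0.894); φ = arcsin(p_z) ≈ 63.44°, λ = atan2(p_y, p_x) ≈ -173.39°.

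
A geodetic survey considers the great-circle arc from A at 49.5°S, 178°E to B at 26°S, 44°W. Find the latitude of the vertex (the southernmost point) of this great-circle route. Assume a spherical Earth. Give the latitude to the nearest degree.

≈ 67°S

The great circle lies in the plane with unit normal n̂ = (p₁ × p₂)/|p₁ × p₂|.
Here n̂_z ≈ +0.393; the vertex latitude is φ_max = arccos|n̂_z| ≈ 66.9°.
Check via Clairaut: cos φ_max = |cos φ₁| · sin C = cos(49.5°)·sin(142.8°) ≈ 0.393, again giving ≈ 66.9°.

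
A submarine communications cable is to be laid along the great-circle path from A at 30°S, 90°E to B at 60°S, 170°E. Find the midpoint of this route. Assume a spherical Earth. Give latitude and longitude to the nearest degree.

≈ 52°S, 117°E

Write both endpoints as unit vectors p₁, p₂ with components (cos φ cos λ, cos φ sin λ, sin φ).
The central angle between the endpoints is δ = arccos(p₁·p₂) ≈ 1.038 rad (59.5°).
Interpolate at f = 1/2 with slerp weights a = sin((1−f)δ)/sin δ ≈ 0.576, b = sin(fδ)/sin δ ≈ 0.576.
p = a·p₁ + b·p₂ ≈ (-0.284, 0.549, -0.787); φ = arcsin(p_z) ≈ -51.86°, λ = atan2(p_y, p_x) ≈ 117.33°.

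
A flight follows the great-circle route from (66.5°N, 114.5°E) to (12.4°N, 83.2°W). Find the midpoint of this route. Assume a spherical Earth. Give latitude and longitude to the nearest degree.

Convert each endpoint to a unit vector on the sphere (x = cos φ cos λ, y = cos φ sin λ, z = sin φ).
The central angle between the endpoints is δ = arccos(p₁·p₂) ≈ 1.746 rad (100.0°).
Interpolate at f = 1/2 with slerp weights a = sin((1−f)δ)/sin δ ≈ 0.778, b = sin(fδ)/sin δ ≈ 0.778.
p = a·p₁ + b·p₂ ≈ (-0.039, -0.472, 0.881); φ = arcsin(p_z) ≈ 61.72°, λ = atan2(p_y, p_x) ≈ -94.68°.

≈ (62°N, 95°W)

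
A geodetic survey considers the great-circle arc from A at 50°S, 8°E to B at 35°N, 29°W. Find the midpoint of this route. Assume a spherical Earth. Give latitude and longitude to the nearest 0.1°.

≈ 7.9°S, 12.8°W

Convert each endpoint to a unit vector on the sphere (x = cos φ cos λ, y = cos φ sin λ, z = sin φ).
The central angle between the endpoints is δ = arccos(p₁·p₂) ≈ 1.590 rad (91.1°).
Interpolate at f = 1/2 with slerp weights a = sin((1−f)δ)/sin δ ≈ 0.714, b = sin(fδ)/sin δ ≈ 0.714.
p = a·p₁ + b·p₂ ≈ (0.966, -0.220, -0.137); φ = arcsin(p_z) ≈ -7.90°, λ = atan2(p_y, p_x) ≈ -12.81°.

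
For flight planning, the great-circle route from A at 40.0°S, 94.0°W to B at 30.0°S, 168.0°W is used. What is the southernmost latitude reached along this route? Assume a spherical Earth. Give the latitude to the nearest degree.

The great circle lies in the plane with unit normal n̂ = (p₁ × p₂)/|p₁ × p₂|.
Here n̂_z ≈ -0.738; the vertex latitude is φ_max = arccos|n̂_z| ≈ 42.4°.

≈ 42°S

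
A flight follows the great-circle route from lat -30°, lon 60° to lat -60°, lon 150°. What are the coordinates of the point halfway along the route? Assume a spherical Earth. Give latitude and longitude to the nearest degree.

Write both endpoints as unit vectors p₁, p₂ with components (cos φ cos λ, cos φ sin λ, sin φ).
The central angle between the endpoints is δ = arccos(p₁·p₂) ≈ 1.123 rad (64.3°).
Interpolate at f = 1/2 with slerp weights a = sin((1−f)δ)/sin δ ≈ 0.591, b = sin(fδ)/sin δ ≈ 0.591.
p = a·p₁ + b·p₂ ≈ (0.000, 0.591, -0.807); φ = arcsin(p_z) ≈ -53.79°, λ = atan2(p_y, p_x) ≈ 90.00°.

≈ lat -54°, lon 90°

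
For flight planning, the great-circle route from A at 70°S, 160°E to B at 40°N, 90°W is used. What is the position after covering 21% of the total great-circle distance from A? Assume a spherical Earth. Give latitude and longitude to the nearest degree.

≈ 57°S, 141°W

The haversine formula gives a central angle δ ≈ 2.337 rad (133.9°) between the endpoints.
Interpolate at f = 0.21 with slerp weights a = sin((1−f)δ)/sin δ ≈ 1.336, b = sin(fδ)/sin δ ≈ 0.654.
p = a·p₁ + b·p₂ ≈ (-0.429, -0.345, -0.835); φ = arcsin(p_z) ≈ -56.58°, λ = atan2(p_y, p_x) ≈ -141.21°.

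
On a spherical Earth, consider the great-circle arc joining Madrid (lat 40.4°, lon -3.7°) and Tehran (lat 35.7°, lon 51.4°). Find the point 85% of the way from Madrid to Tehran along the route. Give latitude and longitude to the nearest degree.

≈ lat 38°, lon 44°

Write both endpoints as unit vectors p₁, p₂ with components (cos φ cos λ, cos φ sin λ, sin φ).
The central angle between the endpoints is δ = arccos(p₁·p₂) ≈ 0.749 rad (42.9°).
Interpolate at f = 0.85 with slerp weights a = sin((1−f)δ)/sin δ ≈ 0.165, b = sin(fδ)/sin δ ≈ 0.873.
p = a·p₁ + b·p₂ ≈ (0.568, 0.546, 0.616); φ = arcsin(p_z) ≈ 38.04°, λ = atan2(p_y, p_x) ≈ 43.90°.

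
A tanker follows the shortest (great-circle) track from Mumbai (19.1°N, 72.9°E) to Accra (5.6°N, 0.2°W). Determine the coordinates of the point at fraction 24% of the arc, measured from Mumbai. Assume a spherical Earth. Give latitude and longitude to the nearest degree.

The haversine formula gives a central angle δ ≈ 1.261 rad (72.2°) between the endpoints.
Interpolate at f = 0.24 with slerp weights a = sin((1−f)δ)/sin δ ≈ 0.859, b = sin(fδ)/sin δ ≈ 0.313.
p = a·p₁ + b·p₂ ≈ (0.550, 0.775, 0.312); φ = arcsin(p_z) ≈ 18.16°, λ = atan2(p_y, p_x) ≈ 54.63°.

≈ 18°N, 55°E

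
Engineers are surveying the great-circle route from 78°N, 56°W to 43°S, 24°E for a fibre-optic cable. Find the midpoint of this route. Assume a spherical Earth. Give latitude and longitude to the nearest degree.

≈ 20°N, 9°E

From cos δ = sin φ₁ sin φ₂ + cos φ₁ cos φ₂ cos Δλ, the central angle is δ ≈ 2.266 rad (129.8°).
Interpolate at f = 1/2 with slerp weights a = sin((1−f)δ)/sin δ ≈ 1.180, b = sin(fδ)/sin δ ≈ 1.180.
p = a·p₁ + b·p₂ ≈ (0.925, 0.148, 0.349); φ = arcsin(p_z) ≈ 20.45°, λ = atan2(p_y, p_x) ≈ 9.06°.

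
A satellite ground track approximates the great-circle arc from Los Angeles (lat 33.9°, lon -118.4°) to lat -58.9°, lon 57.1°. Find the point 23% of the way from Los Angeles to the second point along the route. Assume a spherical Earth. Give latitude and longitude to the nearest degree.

Write both endpoints as unit vectors p₁, p₂ with components (cos φ cos λ, cos φ sin λ, sin φ).
The central angle between the endpoints is δ = arccos(p₁·p₂) ≈ 2.702 rad (154.8°).
Interpolate at f = 0.23 with slerp weights a = sin((1−f)δ)/sin δ ≈ 2.052, b = sin(fδ)/sin δ ≈ 1.369.
p = a·p₁ + b·p₂ ≈ (-0.426, -0.904, -0.028); φ = arcsin(p_z) ≈ -1.58°, λ = atan2(p_y, p_x) ≈ -115.22°.

≈ lat -2°, lon -115°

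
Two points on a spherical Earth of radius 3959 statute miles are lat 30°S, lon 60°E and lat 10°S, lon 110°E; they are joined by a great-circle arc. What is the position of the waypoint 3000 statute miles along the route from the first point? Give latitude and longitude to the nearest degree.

Convert each endpoint to a unit vector on the sphere (x = cos φ cos λ, y = cos φ sin λ, z = sin φ).
The central angle between the endpoints is δ = arccos(p₁·p₂) ≈ 0.883 rad (50.6°). The total great-circle distance is δ·R ≈ 0.883 × 3959 ≈ 3495 mi, so the target fraction is f = 3000/3495 ≈ 0.858.
Interpolate at f ≈ 0.858 with slerp weights a = sin((1−f)δ)/sin δ ≈ 0.161, b = sin(fδ)/sin δ ≈ 0.890.
p = a·p₁ + b·p₂ ≈ (-0.230, 0.944, -0.235); φ = arcsin(p_z) ≈ -13.60°, λ = atan2(p_y, p_x) ≈ 103.68°.

≈ lat 14°S, lon 104°E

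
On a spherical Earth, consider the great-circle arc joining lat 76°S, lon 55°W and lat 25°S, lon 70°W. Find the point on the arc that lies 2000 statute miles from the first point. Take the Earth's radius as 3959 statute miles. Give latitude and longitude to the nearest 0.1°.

From cos δ = sin φ₁ sin φ₂ + cos φ₁ cos φ₂ cos Δλ, the central angle is δ ≈ 0.900 rad (51.5°). The total great-circle distance is δ·R ≈ 0.900 × 3959 ≈ 3562 mi, so the target fraction is f = 2000/3562 ≈ 0.561.
Interpolate at f ≈ 0.561 with slerp weights a = sin((1−f)δ)/sin δ ≈ 0.491, b = sin(fδ)/sin δ ≈ 0.618.
p = a·p₁ + b·p₂ ≈ (0.260, -0.624, -0.737); φ = arcsin(p_z) ≈ -47.51°, λ = atan2(p_y, p_x) ≈ -67.39°.

≈ lat 47.5°S, lon 67.4°W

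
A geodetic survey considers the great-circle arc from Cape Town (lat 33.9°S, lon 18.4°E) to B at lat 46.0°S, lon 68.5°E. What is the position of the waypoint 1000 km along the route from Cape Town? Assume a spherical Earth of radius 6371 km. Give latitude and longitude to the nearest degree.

The haversine formula gives a central angle δ ≈ 0.690 rad (39.6°) between the endpoints. The total great-circle distance is δ·R ≈ 0.690 × 6371 ≈ 4398 km, so the target fraction is f = 1000/4398 ≈ 0.227.
Interpolate at f ≈ 0.227 with slerp weights a = sin((1−f)δ)/sin δ ≈ 0.798, b = sin(fδ)/sin δ ≈ 0.245.
p = a·p₁ + b·p₂ ≈ (0.691, 0.368, -0.622); φ = arcsin(p_z) ≈ -38.46°, λ = atan2(p_y, p_x) ≈ 28.02°.

≈ lat 38°S, lon 28°E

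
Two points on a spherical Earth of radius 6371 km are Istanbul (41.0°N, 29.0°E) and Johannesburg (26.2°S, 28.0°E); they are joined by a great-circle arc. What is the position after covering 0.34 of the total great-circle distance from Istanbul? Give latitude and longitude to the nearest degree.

≈ 18°N, 29°E

Write both endpoints as unit vectors p₁, p₂ with components (cos φ cos λ, cos φ sin λ, sin φ).
The central angle between the endpoints is δ = arccos(p₁·p₂) ≈ 1.173 rad (67.2°).
Interpolate at f = 0.34 with slerp weights a = sin((1−f)δ)/sin δ ≈ 0.758, b = sin(fδ)/sin δ ≈ 0.421.
p = a·p₁ + b·p₂ ≈ (0.834, 0.455, 0.312); φ = arcsin(p_z) ≈ 18.15°, λ = atan2(p_y, p_x) ≈ 28.60°.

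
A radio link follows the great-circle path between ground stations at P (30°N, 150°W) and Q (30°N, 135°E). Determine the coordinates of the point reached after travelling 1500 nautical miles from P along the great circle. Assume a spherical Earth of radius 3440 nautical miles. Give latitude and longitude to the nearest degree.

Write both endpoints as unit vectors p₁, p₂ with components (cos φ cos λ, cos φ sin λ, sin φ).
The central angle between the endpoints is δ = arccos(p₁·p₂) ≈ 1.111 rad (63.6°). The total great-circle distance is δ·R ≈ 1.111 × 3440 ≈ 3821 nmi, so the target fraction is f = 1500/3821 ≈ 0.393.
Interpolate at f ≈ 0.393 with slerp weights a = sin((1−f)δ)/sin δ ≈ 0.697, b = sin(fδ)/sin δ ≈ 0.471.
p = a·p₁ + b·p₂ ≈ (-0.811, -0.013, 0.584); φ = arcsin(p_z) ≈ 35.75°, λ = atan2(p_y, p_x) ≈ -179.07°.

≈ (36°N, 179°W)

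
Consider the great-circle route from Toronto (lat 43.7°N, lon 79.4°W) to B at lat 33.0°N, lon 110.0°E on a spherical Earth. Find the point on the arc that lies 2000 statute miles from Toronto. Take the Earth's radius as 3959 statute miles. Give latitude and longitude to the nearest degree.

≈ lat 72°N, lon 92°W

Convert each endpoint to a unit vector on the sphere (x = cos φ cos λ, y = cos φ sin λ, z = sin φ).
The central angle between the endpoints is δ = arccos(p₁·p₂) ≈ 1.795 rad (102.8°). The total great-circle distance is δ·R ≈ 1.795 × 3959 ≈ 7105 mi, so the target fraction is f = 2000/7105 ≈ 0.282.
Interpolate at f ≈ 0.282 with slerp weights a = sin((1−f)δ)/sin δ ≈ 0.985, b = sin(fδ)/sin δ ≈ 0.496.
p = a·p₁ + b·p₂ ≈ (-0.011, -0.309, 0.951); φ = arcsin(p_z) ≈ 71.99°, λ = atan2(p_y, p_x) ≈ -92.10°.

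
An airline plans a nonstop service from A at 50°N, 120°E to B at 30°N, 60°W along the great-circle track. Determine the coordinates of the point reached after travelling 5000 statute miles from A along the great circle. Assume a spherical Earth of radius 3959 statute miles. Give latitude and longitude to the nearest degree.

≈ 58°N, 60°W

Convert each endpoint to a unit vector on the sphere (x = cos φ cos λ, y = cos φ sin λ, z = sin φ).
The central angle between the endpoints is δ = arccos(p₁·p₂) ≈ 1.745 rad (100.0°). The total great-circle distance is δ·R ≈ 1.745 × 3959 ≈ 6910 mi, so the target fraction is f = 5000/6910 ≈ 0.724.
Interpolate at f ≈ 0.724 with slerp weights a = sin((1−f)δ)/sin δ ≈ 0.471, b = sin(fδ)/sin δ ≈ 0.968.
p = a·p₁ + b·p₂ ≈ (0.268, -0.464, 0.845); φ = arcsin(p_z) ≈ 57.64°, λ = atan2(p_y, p_x) ≈ -60.00°.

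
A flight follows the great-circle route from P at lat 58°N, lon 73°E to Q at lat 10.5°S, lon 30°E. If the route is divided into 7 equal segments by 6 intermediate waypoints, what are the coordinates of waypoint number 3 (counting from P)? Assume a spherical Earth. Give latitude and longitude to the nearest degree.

Convert each endpoint to a unit vector on the sphere (x = cos φ cos λ, y = cos φ sin λ, z = sin φ).
The central angle between the endpoints is δ = arccos(p₁·p₂) ≈ 1.342 rad (76.9°).
Interpolate at f = 3/7 with slerp weights a = sin((1−f)δ)/sin δ ≈ 0.713, b = sin(fδ)/sin δ ≈ 0.559.
p = a·p₁ + b·p₂ ≈ (0.586, 0.636, 0.502); φ = arcsin(p_z) ≈ 30.16°, λ = atan2(p_y, p_x) ≈ 47.33°.

≈ lat 30°N, lon 47°E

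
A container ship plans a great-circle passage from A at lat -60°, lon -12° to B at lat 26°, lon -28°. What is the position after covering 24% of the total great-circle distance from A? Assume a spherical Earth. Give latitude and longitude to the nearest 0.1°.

Write both endpoints as unit vectors p₁, p₂ with components (cos φ cos λ, cos φ sin λ, sin φ).
The central angle between the endpoints is δ = arccos(p₁·p₂) ≈ 1.518 rad (87.0°).
Interpolate at f = 0.24 with slerp weights a = sin((1−f)δ)/sin δ ≈ 0.916, b = sin(fδ)/sin δ ≈ 0.357.
p = a·p₁ + b·p₂ ≈ (0.731, -0.246, -0.637); φ = arcsin(p_z) ≈ -39.53°, λ = atan2(p_y, p_x) ≈ -18.58°.

≈ lat -39.5°, lon -18.6°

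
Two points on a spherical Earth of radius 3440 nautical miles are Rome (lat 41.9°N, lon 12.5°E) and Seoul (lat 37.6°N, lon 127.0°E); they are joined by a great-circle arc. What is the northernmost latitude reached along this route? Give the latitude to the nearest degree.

≈ 57°N

The great circle lies in the plane with unit normal n̂ = (p₁ × p₂)/|p₁ × p₂|.
Here n̂_z ≈ +0.544; the vertex latitude is φ_max = arccos|n̂_z| ≈ 57.1°.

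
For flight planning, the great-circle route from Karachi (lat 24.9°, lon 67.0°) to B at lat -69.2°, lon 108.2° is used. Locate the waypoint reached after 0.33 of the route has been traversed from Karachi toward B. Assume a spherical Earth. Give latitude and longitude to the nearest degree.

The haversine formula gives a central angle δ ≈ 1.723 rad (98.7°) between the endpoints.
Interpolate at f = 0.33 with slerp weights a = sin((1−f)δ)/sin δ ≈ 0.925, b = sin(fδ)/sin δ ≈ 0.545.
p = a·p₁ + b·p₂ ≈ (0.267, 0.956, -0.120); φ = arcsin(p_z) ≈ -6.87°, λ = atan2(p_y, p_x) ≈ 74.37°.

≈ lat -7°, lon 74°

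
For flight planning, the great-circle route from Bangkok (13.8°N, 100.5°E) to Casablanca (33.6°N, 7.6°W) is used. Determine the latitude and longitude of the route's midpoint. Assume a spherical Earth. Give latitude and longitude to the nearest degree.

≈ 37°N, 52°E

Write both endpoints as unit vectors p₁, p₂ with components (cos φ cos λ, cos φ sin λ, sin φ).
The central angle between the endpoints is δ = arccos(p₁·p₂) ≈ 1.690 rad (96.9°).
Interpolate at f = 1/2 with slerp weights a = sin((1−f)δ)/sin δ ≈ 0.753, b = sin(fδ)/sin δ ≈ 0.753.
p = a·p₁ + b·p₂ ≈ (0.489, 0.636, 0.597); φ = arcsin(p_z) ≈ 36.63°, λ = atan2(p_y, p_x) ≈ 52.48°.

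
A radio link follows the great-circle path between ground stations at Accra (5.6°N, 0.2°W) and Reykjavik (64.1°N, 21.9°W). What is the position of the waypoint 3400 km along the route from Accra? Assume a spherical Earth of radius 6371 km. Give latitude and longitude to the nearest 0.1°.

≈ 35.6°N, 6.9°W

From cos δ = sin φ₁ sin φ₂ + cos φ₁ cos φ₂ cos Δλ, the central angle is δ ≈ 1.057 rad (60.5°). The total great-circle distance is δ·R ≈ 1.057 × 6371 ≈ 6733 km, so the target fraction is f = 3400/6733 ≈ 0.505.
Interpolate at f ≈ 0.505 with slerp weights a = sin((1−f)δ)/sin δ ≈ 0.574, b = sin(fδ)/sin δ ≈ 0.584.
p = a·p₁ + b·p₂ ≈ (0.808, -0.097, 0.581); φ = arcsin(p_z) ≈ 35.56°, λ = atan2(p_y, p_x) ≈ -6.86°.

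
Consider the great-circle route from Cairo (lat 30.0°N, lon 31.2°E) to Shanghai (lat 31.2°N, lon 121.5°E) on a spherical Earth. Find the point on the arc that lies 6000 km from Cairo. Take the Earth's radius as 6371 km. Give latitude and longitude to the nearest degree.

From cos δ = sin φ₁ sin φ₂ + cos φ₁ cos φ₂ cos Δλ, the central angle is δ ≈ 1.313 rad (75.2°). The total great-circle distance is δ·R ≈ 1.313 × 6371 ≈ 8364 km, so the target fraction is f = 6000/8364 ≈ 0.717.
Interpolate at f ≈ 0.717 with slerp weights a = sin((1−f)δ)/sin δ ≈ 0.375, b = sin(fδ)/sin δ ≈ 0.836.
p = a·p₁ + b·p₂ ≈ (-0.096, 0.778, 0.621); φ = arcsin(p_z) ≈ 38.37°, λ = atan2(p_y, p_x) ≈ 97.03°.

≈ lat 38°N, lon 97°E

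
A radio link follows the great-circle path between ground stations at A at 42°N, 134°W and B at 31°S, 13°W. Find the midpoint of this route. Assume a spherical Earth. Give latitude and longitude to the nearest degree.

Write both endpoints as unit vectors p₁, p₂ with components (cos φ cos λ, cos φ sin λ, sin φ).
The central angle between the endpoints is δ = arccos(p₁·p₂) ≈ 2.309 rad (132.3°).
Interpolate at f = 1/2 with slerp weights a = sin((1−f)δ)/sin δ ≈ 1.236, b = sin(fδ)/sin δ ≈ 1.236.
p = a·p₁ + b·p₂ ≈ (0.394, -0.899, 0.190); φ = arcsin(p_z) ≈ 10.98°, λ = atan2(p_y, p_x) ≈ -66.32°.

≈ 11°N, 66°W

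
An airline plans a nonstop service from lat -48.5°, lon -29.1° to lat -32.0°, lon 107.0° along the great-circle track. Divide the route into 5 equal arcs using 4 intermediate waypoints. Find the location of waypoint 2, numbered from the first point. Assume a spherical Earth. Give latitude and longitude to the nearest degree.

≈ lat -67°, lon 34°

Convert each endpoint to a unit vector on the sphere (x = cos φ cos λ, y = cos φ sin λ, z = sin φ).
The central angle between the endpoints is δ = arccos(p₁·p₂) ≈ 1.579 rad (90.5°).
Interpolate at f = 2/5 with slerp weights a = sin((1−f)δ)/sin δ ≈ 0.812, b = sin(fδ)/sin δ ≈ 0.590.
p = a·p₁ + b·p₂ ≈ (0.324, 0.217, -0.921); φ = arcsin(p_z) ≈ -67.06°, λ = atan2(p_y, p_x) ≈ 33.86°.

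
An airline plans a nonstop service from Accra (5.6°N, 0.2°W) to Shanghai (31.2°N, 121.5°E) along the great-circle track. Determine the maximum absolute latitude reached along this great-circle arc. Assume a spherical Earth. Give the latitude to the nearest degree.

≈ 38°N

The great circle lies in the plane with unit normal n̂ = (p₁ × p₂)/|p₁ × p₂|.
Here n̂_z ≈ +0.789; the vertex latitude is φ_max = arccos|n̂_z| ≈ 37.9°.
Check via Clairaut: cos φ_max = |cos φ₁| · sin C = cos(5.6°)·sin(52.5°) ≈ 0.789, again giving ≈ 37.9°.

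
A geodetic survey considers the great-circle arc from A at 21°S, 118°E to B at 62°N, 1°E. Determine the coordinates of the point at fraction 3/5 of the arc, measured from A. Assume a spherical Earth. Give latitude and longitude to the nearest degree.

≈ 42°N, 79°E

From cos δ = sin φ₁ sin φ₂ + cos φ₁ cos φ₂ cos Δλ, the central angle is δ ≈ 2.112 rad (121.0°).
Interpolate at f = 3/5 with slerp weights a = sin((1−f)δ)/sin δ ≈ 0.873, b = sin(fδ)/sin δ ≈ 1.114.
p = a·p₁ + b·p₂ ≈ (0.140, 0.729, 0.670); φ = arcsin(p_z) ≈ 42.11°, λ = atan2(p_y, p_x) ≈ 79.11°.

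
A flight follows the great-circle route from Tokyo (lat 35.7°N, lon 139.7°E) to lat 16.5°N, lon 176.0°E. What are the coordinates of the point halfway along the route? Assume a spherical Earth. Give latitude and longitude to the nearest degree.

From cos δ = sin φ₁ sin φ₂ + cos φ₁ cos φ₂ cos Δλ, the central angle is δ ≈ 0.655 rad (37.5°).
Interpolate at f = 1/2 with slerp weights a = sin((1−f)δ)/sin δ ≈ 0.528, b = sin(fδ)/sin δ ≈ 0.528.
p = a·p₁ + b·p₂ ≈ (-0.832, 0.313, 0.458); φ = arcsin(p_z) ≈ 27.26°, λ = atan2(p_y, p_x) ≈ 159.41°.

≈ lat 27°N, lon 159°E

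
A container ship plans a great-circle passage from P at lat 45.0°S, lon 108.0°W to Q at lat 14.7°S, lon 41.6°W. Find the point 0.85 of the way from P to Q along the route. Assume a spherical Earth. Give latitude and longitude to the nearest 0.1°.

≈ lat 21.1°S, lon 49.0°W

Write both endpoints as unit vectors p₁, p₂ with components (cos φ cos λ, cos φ sin λ, sin φ).
The central angle between the endpoints is δ = arccos(p₁·p₂) ≈ 1.100 rad (63.0°).
Interpolate at f = 0.85 with slerp weights a = sin((1−f)δ)/sin δ ≈ 0.184, b = sin(fδ)/sin δ ≈ 0.903.
p = a·p₁ + b·p₂ ≈ (0.613, -0.704, -0.359); φ = arcsin(p_z) ≈ -21.07°, λ = atan2(p_y, p_x) ≈ -48.95°.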